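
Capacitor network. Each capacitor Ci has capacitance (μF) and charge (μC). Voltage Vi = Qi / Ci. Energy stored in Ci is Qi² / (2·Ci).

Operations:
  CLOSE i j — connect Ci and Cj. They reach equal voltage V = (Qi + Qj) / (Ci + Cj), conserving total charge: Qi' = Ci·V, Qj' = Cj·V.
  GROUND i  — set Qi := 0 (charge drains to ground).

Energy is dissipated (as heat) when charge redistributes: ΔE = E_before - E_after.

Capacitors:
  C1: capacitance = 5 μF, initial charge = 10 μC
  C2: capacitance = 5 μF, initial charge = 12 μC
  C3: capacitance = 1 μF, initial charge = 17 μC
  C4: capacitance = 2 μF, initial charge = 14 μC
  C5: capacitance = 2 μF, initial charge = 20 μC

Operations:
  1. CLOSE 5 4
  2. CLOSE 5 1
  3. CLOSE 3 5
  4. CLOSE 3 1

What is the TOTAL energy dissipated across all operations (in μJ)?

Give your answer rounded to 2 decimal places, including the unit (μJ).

Initial: C1(5μF, Q=10μC, V=2.00V), C2(5μF, Q=12μC, V=2.40V), C3(1μF, Q=17μC, V=17.00V), C4(2μF, Q=14μC, V=7.00V), C5(2μF, Q=20μC, V=10.00V)
Op 1: CLOSE 5-4: Q_total=34.00, C_total=4.00, V=8.50; Q5=17.00, Q4=17.00; dissipated=4.500
Op 2: CLOSE 5-1: Q_total=27.00, C_total=7.00, V=3.86; Q5=7.71, Q1=19.29; dissipated=30.179
Op 3: CLOSE 3-5: Q_total=24.71, C_total=3.00, V=8.24; Q3=8.24, Q5=16.48; dissipated=57.578
Op 4: CLOSE 3-1: Q_total=27.52, C_total=6.00, V=4.59; Q3=4.59, Q1=22.94; dissipated=7.997
Total dissipated: 100.254 μJ

Answer: 100.25 μJ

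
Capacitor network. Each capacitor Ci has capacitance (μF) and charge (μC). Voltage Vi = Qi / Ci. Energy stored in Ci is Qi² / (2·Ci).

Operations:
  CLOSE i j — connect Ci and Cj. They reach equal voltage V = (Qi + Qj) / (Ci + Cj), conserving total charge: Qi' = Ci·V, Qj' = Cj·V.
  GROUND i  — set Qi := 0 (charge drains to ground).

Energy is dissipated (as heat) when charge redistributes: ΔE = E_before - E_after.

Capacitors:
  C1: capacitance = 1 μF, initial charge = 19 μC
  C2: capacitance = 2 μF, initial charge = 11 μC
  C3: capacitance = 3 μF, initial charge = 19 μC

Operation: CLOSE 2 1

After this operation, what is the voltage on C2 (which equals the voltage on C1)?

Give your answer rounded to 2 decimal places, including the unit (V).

Answer: 10.00 V

Derivation:
Initial: C1(1μF, Q=19μC, V=19.00V), C2(2μF, Q=11μC, V=5.50V), C3(3μF, Q=19μC, V=6.33V)
Op 1: CLOSE 2-1: Q_total=30.00, C_total=3.00, V=10.00; Q2=20.00, Q1=10.00; dissipated=60.750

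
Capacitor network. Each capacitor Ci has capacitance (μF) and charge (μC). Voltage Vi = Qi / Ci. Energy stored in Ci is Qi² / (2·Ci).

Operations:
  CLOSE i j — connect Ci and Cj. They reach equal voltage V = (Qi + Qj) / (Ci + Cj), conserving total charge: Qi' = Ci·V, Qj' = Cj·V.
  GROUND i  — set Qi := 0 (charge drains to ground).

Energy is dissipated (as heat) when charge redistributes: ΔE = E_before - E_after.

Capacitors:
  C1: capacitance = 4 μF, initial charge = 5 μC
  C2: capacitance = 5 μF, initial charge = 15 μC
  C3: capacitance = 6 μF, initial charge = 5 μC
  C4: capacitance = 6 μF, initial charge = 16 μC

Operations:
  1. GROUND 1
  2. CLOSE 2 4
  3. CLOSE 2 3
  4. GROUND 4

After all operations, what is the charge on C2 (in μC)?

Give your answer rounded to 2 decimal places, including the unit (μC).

Initial: C1(4μF, Q=5μC, V=1.25V), C2(5μF, Q=15μC, V=3.00V), C3(6μF, Q=5μC, V=0.83V), C4(6μF, Q=16μC, V=2.67V)
Op 1: GROUND 1: Q1=0; energy lost=3.125
Op 2: CLOSE 2-4: Q_total=31.00, C_total=11.00, V=2.82; Q2=14.09, Q4=16.91; dissipated=0.152
Op 3: CLOSE 2-3: Q_total=19.09, C_total=11.00, V=1.74; Q2=8.68, Q3=10.41; dissipated=5.372
Op 4: GROUND 4: Q4=0; energy lost=23.826
Final charges: Q1=0.00, Q2=8.68, Q3=10.41, Q4=0.00

Answer: 8.68 μC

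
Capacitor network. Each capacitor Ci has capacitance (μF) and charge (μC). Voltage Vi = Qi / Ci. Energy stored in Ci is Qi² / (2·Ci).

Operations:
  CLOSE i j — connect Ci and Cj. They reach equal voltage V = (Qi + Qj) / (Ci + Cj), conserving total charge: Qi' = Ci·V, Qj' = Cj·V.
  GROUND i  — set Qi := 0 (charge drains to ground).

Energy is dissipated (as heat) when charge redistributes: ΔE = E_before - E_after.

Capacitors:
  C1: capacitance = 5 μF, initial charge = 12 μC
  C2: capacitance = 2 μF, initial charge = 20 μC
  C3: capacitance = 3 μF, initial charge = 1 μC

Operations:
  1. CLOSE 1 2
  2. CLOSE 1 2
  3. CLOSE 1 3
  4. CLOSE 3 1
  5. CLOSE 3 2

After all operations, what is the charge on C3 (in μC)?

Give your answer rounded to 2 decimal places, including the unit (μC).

Answer: 10.85 μC

Derivation:
Initial: C1(5μF, Q=12μC, V=2.40V), C2(2μF, Q=20μC, V=10.00V), C3(3μF, Q=1μC, V=0.33V)
Op 1: CLOSE 1-2: Q_total=32.00, C_total=7.00, V=4.57; Q1=22.86, Q2=9.14; dissipated=41.257
Op 2: CLOSE 1-2: Q_total=32.00, C_total=7.00, V=4.57; Q1=22.86, Q2=9.14; dissipated=0.000
Op 3: CLOSE 1-3: Q_total=23.86, C_total=8.00, V=2.98; Q1=14.91, Q3=8.95; dissipated=16.839
Op 4: CLOSE 3-1: Q_total=23.86, C_total=8.00, V=2.98; Q3=8.95, Q1=14.91; dissipated=0.000
Op 5: CLOSE 3-2: Q_total=18.09, C_total=5.00, V=3.62; Q3=10.85, Q2=7.24; dissipated=1.515
Final charges: Q1=14.91, Q2=7.24, Q3=10.85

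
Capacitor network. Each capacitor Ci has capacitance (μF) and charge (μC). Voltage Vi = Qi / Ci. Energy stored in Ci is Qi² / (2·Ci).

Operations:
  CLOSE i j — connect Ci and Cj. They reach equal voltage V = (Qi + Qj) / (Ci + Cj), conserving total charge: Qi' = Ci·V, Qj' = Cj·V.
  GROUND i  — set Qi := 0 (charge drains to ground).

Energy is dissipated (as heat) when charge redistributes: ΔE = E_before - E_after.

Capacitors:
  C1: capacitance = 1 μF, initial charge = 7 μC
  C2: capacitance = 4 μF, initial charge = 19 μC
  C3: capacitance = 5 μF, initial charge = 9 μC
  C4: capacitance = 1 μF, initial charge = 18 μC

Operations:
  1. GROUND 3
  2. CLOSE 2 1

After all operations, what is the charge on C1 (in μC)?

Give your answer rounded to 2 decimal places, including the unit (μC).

Initial: C1(1μF, Q=7μC, V=7.00V), C2(4μF, Q=19μC, V=4.75V), C3(5μF, Q=9μC, V=1.80V), C4(1μF, Q=18μC, V=18.00V)
Op 1: GROUND 3: Q3=0; energy lost=8.100
Op 2: CLOSE 2-1: Q_total=26.00, C_total=5.00, V=5.20; Q2=20.80, Q1=5.20; dissipated=2.025
Final charges: Q1=5.20, Q2=20.80, Q3=0.00, Q4=18.00

Answer: 5.20 μC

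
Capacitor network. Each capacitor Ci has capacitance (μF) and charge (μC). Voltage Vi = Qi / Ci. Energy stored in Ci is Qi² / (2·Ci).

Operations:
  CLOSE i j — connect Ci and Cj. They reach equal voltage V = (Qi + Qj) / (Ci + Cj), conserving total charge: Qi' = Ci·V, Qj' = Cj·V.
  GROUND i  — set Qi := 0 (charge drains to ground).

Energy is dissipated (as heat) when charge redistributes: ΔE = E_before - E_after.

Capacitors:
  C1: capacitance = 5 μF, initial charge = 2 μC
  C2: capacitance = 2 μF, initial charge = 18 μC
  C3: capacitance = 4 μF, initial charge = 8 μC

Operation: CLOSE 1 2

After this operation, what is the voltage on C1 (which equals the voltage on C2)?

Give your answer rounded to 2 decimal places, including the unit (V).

Initial: C1(5μF, Q=2μC, V=0.40V), C2(2μF, Q=18μC, V=9.00V), C3(4μF, Q=8μC, V=2.00V)
Op 1: CLOSE 1-2: Q_total=20.00, C_total=7.00, V=2.86; Q1=14.29, Q2=5.71; dissipated=52.829

Answer: 2.86 V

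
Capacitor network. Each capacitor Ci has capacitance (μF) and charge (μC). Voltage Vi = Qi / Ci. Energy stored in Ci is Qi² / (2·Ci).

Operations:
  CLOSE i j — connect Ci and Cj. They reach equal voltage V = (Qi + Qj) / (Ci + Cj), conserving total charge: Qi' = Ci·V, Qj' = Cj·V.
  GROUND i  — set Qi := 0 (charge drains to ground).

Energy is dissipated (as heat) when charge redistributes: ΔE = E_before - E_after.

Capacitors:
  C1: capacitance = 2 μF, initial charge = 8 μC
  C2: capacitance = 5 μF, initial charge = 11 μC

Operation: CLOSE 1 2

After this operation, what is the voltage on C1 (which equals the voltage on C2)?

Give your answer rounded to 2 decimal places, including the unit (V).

Initial: C1(2μF, Q=8μC, V=4.00V), C2(5μF, Q=11μC, V=2.20V)
Op 1: CLOSE 1-2: Q_total=19.00, C_total=7.00, V=2.71; Q1=5.43, Q2=13.57; dissipated=2.314

Answer: 2.71 V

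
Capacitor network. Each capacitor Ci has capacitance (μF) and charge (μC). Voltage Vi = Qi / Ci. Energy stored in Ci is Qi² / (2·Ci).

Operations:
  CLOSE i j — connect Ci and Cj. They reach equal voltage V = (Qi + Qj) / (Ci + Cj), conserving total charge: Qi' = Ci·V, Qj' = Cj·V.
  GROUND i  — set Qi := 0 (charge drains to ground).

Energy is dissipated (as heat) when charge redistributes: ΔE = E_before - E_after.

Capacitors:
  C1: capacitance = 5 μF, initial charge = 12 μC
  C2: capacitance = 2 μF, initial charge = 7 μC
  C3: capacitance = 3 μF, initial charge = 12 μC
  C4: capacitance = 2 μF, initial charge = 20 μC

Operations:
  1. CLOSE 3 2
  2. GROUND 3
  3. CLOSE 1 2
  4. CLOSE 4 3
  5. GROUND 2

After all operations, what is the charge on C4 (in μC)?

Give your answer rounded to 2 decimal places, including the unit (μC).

Answer: 8.00 μC

Derivation:
Initial: C1(5μF, Q=12μC, V=2.40V), C2(2μF, Q=7μC, V=3.50V), C3(3μF, Q=12μC, V=4.00V), C4(2μF, Q=20μC, V=10.00V)
Op 1: CLOSE 3-2: Q_total=19.00, C_total=5.00, V=3.80; Q3=11.40, Q2=7.60; dissipated=0.150
Op 2: GROUND 3: Q3=0; energy lost=21.660
Op 3: CLOSE 1-2: Q_total=19.60, C_total=7.00, V=2.80; Q1=14.00, Q2=5.60; dissipated=1.400
Op 4: CLOSE 4-3: Q_total=20.00, C_total=5.00, V=4.00; Q4=8.00, Q3=12.00; dissipated=60.000
Op 5: GROUND 2: Q2=0; energy lost=7.840
Final charges: Q1=14.00, Q2=0.00, Q3=12.00, Q4=8.00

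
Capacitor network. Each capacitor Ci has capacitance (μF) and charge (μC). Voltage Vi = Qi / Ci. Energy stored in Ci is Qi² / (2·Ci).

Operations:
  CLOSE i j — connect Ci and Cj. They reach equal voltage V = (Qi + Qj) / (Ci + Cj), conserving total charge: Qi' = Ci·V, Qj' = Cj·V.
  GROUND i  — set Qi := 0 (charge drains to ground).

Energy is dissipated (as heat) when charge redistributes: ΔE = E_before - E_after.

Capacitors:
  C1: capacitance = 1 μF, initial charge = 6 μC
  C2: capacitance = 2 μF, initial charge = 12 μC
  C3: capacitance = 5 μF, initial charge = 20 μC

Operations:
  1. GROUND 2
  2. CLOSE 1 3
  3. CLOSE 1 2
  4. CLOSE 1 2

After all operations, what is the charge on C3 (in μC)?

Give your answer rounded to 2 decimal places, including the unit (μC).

Answer: 21.67 μC

Derivation:
Initial: C1(1μF, Q=6μC, V=6.00V), C2(2μF, Q=12μC, V=6.00V), C3(5μF, Q=20μC, V=4.00V)
Op 1: GROUND 2: Q2=0; energy lost=36.000
Op 2: CLOSE 1-3: Q_total=26.00, C_total=6.00, V=4.33; Q1=4.33, Q3=21.67; dissipated=1.667
Op 3: CLOSE 1-2: Q_total=4.33, C_total=3.00, V=1.44; Q1=1.44, Q2=2.89; dissipated=6.259
Op 4: CLOSE 1-2: Q_total=4.33, C_total=3.00, V=1.44; Q1=1.44, Q2=2.89; dissipated=0.000
Final charges: Q1=1.44, Q2=2.89, Q3=21.67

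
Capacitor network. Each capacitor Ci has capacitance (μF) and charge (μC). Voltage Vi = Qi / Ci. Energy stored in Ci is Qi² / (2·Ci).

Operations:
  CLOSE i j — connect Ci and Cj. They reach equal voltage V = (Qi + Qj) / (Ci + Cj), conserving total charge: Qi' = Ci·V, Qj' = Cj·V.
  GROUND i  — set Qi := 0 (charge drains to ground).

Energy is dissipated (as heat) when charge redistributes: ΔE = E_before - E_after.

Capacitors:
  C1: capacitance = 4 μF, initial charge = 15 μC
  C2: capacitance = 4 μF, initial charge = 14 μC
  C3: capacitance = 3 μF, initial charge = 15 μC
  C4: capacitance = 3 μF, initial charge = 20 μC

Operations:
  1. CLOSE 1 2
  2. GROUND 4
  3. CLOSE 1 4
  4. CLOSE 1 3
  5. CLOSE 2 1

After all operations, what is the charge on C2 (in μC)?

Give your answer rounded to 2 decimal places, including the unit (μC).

Answer: 13.90 μC

Derivation:
Initial: C1(4μF, Q=15μC, V=3.75V), C2(4μF, Q=14μC, V=3.50V), C3(3μF, Q=15μC, V=5.00V), C4(3μF, Q=20μC, V=6.67V)
Op 1: CLOSE 1-2: Q_total=29.00, C_total=8.00, V=3.62; Q1=14.50, Q2=14.50; dissipated=0.062
Op 2: GROUND 4: Q4=0; energy lost=66.667
Op 3: CLOSE 1-4: Q_total=14.50, C_total=7.00, V=2.07; Q1=8.29, Q4=6.21; dissipated=11.263
Op 4: CLOSE 1-3: Q_total=23.29, C_total=7.00, V=3.33; Q1=13.31, Q3=9.98; dissipated=7.351
Op 5: CLOSE 2-1: Q_total=27.81, C_total=8.00, V=3.48; Q2=13.90, Q1=13.90; dissipated=0.089
Final charges: Q1=13.90, Q2=13.90, Q3=9.98, Q4=6.21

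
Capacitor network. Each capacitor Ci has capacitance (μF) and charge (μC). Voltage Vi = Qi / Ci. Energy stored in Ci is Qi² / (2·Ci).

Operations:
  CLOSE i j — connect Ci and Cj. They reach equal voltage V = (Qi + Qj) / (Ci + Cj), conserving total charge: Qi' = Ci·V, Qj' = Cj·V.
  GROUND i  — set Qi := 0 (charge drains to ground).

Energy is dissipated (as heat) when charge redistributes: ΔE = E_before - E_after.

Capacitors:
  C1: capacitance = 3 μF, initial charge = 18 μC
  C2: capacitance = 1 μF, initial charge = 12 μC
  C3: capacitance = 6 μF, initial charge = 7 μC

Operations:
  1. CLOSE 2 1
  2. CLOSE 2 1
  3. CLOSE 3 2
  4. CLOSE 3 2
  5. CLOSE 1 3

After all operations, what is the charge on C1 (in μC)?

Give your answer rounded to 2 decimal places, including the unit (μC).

Initial: C1(3μF, Q=18μC, V=6.00V), C2(1μF, Q=12μC, V=12.00V), C3(6μF, Q=7μC, V=1.17V)
Op 1: CLOSE 2-1: Q_total=30.00, C_total=4.00, V=7.50; Q2=7.50, Q1=22.50; dissipated=13.500
Op 2: CLOSE 2-1: Q_total=30.00, C_total=4.00, V=7.50; Q2=7.50, Q1=22.50; dissipated=0.000
Op 3: CLOSE 3-2: Q_total=14.50, C_total=7.00, V=2.07; Q3=12.43, Q2=2.07; dissipated=17.190
Op 4: CLOSE 3-2: Q_total=14.50, C_total=7.00, V=2.07; Q3=12.43, Q2=2.07; dissipated=0.000
Op 5: CLOSE 1-3: Q_total=34.93, C_total=9.00, V=3.88; Q1=11.64, Q3=23.29; dissipated=29.469
Final charges: Q1=11.64, Q2=2.07, Q3=23.29

Answer: 11.64 μC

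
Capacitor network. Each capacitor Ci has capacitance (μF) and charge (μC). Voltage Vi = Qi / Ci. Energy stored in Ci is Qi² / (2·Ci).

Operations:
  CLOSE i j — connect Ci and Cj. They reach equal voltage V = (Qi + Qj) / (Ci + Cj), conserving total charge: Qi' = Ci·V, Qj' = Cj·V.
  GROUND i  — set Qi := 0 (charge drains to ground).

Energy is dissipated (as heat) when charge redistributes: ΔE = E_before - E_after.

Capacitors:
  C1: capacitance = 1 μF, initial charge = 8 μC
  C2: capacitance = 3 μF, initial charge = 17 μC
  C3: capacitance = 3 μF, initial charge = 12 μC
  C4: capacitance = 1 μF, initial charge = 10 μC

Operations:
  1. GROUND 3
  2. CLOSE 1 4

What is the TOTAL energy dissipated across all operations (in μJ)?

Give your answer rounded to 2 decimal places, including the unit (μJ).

Answer: 25.00 μJ

Derivation:
Initial: C1(1μF, Q=8μC, V=8.00V), C2(3μF, Q=17μC, V=5.67V), C3(3μF, Q=12μC, V=4.00V), C4(1μF, Q=10μC, V=10.00V)
Op 1: GROUND 3: Q3=0; energy lost=24.000
Op 2: CLOSE 1-4: Q_total=18.00, C_total=2.00, V=9.00; Q1=9.00, Q4=9.00; dissipated=1.000
Total dissipated: 25.000 μJ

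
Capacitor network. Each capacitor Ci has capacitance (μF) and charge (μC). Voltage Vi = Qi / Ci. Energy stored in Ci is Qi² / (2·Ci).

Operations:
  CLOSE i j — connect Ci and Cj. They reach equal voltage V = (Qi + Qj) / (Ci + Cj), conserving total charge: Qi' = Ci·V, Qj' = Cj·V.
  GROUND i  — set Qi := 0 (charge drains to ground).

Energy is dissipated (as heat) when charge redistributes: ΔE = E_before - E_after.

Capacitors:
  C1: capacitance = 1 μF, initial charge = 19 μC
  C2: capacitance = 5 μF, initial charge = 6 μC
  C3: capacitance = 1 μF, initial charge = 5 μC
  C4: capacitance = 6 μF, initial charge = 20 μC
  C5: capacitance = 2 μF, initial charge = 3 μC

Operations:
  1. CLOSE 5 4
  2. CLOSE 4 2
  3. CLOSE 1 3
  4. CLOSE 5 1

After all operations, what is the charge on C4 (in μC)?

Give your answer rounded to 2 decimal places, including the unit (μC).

Answer: 12.68 μC

Derivation:
Initial: C1(1μF, Q=19μC, V=19.00V), C2(5μF, Q=6μC, V=1.20V), C3(1μF, Q=5μC, V=5.00V), C4(6μF, Q=20μC, V=3.33V), C5(2μF, Q=3μC, V=1.50V)
Op 1: CLOSE 5-4: Q_total=23.00, C_total=8.00, V=2.88; Q5=5.75, Q4=17.25; dissipated=2.521
Op 2: CLOSE 4-2: Q_total=23.25, C_total=11.00, V=2.11; Q4=12.68, Q2=10.57; dissipated=3.826
Op 3: CLOSE 1-3: Q_total=24.00, C_total=2.00, V=12.00; Q1=12.00, Q3=12.00; dissipated=49.000
Op 4: CLOSE 5-1: Q_total=17.75, C_total=3.00, V=5.92; Q5=11.83, Q1=5.92; dissipated=27.755
Final charges: Q1=5.92, Q2=10.57, Q3=12.00, Q4=12.68, Q5=11.83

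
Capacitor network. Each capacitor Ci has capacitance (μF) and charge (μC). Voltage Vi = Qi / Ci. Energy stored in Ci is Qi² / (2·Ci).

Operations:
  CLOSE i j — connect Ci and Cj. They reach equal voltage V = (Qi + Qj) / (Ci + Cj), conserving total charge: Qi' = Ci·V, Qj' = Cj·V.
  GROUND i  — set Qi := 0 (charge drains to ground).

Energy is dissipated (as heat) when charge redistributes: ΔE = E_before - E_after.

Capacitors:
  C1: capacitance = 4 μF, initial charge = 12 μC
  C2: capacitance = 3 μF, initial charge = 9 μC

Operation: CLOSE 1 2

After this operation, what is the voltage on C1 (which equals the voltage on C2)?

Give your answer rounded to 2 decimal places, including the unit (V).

Initial: C1(4μF, Q=12μC, V=3.00V), C2(3μF, Q=9μC, V=3.00V)
Op 1: CLOSE 1-2: Q_total=21.00, C_total=7.00, V=3.00; Q1=12.00, Q2=9.00; dissipated=0.000

Answer: 3.00 V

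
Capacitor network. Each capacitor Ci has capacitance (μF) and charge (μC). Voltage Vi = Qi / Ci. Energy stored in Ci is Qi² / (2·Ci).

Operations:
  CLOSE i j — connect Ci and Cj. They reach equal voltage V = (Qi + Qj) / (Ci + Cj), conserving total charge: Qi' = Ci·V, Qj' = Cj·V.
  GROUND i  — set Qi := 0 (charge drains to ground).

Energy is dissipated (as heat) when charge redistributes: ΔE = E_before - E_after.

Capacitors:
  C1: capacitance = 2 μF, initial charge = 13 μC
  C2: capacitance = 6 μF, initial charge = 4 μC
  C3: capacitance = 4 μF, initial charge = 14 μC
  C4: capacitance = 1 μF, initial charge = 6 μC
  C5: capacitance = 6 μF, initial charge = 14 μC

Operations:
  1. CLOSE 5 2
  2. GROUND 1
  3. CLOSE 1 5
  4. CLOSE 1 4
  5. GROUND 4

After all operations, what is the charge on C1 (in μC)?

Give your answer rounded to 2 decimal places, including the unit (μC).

Initial: C1(2μF, Q=13μC, V=6.50V), C2(6μF, Q=4μC, V=0.67V), C3(4μF, Q=14μC, V=3.50V), C4(1μF, Q=6μC, V=6.00V), C5(6μF, Q=14μC, V=2.33V)
Op 1: CLOSE 5-2: Q_total=18.00, C_total=12.00, V=1.50; Q5=9.00, Q2=9.00; dissipated=4.167
Op 2: GROUND 1: Q1=0; energy lost=42.250
Op 3: CLOSE 1-5: Q_total=9.00, C_total=8.00, V=1.12; Q1=2.25, Q5=6.75; dissipated=1.688
Op 4: CLOSE 1-4: Q_total=8.25, C_total=3.00, V=2.75; Q1=5.50, Q4=2.75; dissipated=7.922
Op 5: GROUND 4: Q4=0; energy lost=3.781
Final charges: Q1=5.50, Q2=9.00, Q3=14.00, Q4=0.00, Q5=6.75

Answer: 5.50 μC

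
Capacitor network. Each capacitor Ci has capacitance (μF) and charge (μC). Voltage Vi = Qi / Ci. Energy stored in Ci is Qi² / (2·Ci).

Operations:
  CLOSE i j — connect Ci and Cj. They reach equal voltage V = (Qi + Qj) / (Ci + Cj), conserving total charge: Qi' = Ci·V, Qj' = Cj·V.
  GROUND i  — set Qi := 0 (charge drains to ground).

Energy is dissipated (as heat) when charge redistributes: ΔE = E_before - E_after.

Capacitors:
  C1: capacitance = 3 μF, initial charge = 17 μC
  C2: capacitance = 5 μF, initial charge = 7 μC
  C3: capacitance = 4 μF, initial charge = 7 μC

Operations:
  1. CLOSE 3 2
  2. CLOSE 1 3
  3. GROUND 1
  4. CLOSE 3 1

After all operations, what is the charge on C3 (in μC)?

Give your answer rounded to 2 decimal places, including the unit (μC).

Initial: C1(3μF, Q=17μC, V=5.67V), C2(5μF, Q=7μC, V=1.40V), C3(4μF, Q=7μC, V=1.75V)
Op 1: CLOSE 3-2: Q_total=14.00, C_total=9.00, V=1.56; Q3=6.22, Q2=7.78; dissipated=0.136
Op 2: CLOSE 1-3: Q_total=23.22, C_total=7.00, V=3.32; Q1=9.95, Q3=13.27; dissipated=14.487
Op 3: GROUND 1: Q1=0; energy lost=16.508
Op 4: CLOSE 3-1: Q_total=13.27, C_total=7.00, V=1.90; Q3=7.58, Q1=5.69; dissipated=9.433
Final charges: Q1=5.69, Q2=7.78, Q3=7.58

Answer: 7.58 μC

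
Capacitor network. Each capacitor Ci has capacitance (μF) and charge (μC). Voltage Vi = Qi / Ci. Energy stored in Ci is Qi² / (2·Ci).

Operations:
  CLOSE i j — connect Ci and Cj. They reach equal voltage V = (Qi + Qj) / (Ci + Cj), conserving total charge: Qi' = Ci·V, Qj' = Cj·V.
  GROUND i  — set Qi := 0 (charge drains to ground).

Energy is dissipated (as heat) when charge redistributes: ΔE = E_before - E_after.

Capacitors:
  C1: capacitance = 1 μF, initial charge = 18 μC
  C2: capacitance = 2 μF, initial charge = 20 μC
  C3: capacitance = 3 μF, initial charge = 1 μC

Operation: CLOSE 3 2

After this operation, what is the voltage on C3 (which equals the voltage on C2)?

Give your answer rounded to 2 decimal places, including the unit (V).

Initial: C1(1μF, Q=18μC, V=18.00V), C2(2μF, Q=20μC, V=10.00V), C3(3μF, Q=1μC, V=0.33V)
Op 1: CLOSE 3-2: Q_total=21.00, C_total=5.00, V=4.20; Q3=12.60, Q2=8.40; dissipated=56.067

Answer: 4.20 V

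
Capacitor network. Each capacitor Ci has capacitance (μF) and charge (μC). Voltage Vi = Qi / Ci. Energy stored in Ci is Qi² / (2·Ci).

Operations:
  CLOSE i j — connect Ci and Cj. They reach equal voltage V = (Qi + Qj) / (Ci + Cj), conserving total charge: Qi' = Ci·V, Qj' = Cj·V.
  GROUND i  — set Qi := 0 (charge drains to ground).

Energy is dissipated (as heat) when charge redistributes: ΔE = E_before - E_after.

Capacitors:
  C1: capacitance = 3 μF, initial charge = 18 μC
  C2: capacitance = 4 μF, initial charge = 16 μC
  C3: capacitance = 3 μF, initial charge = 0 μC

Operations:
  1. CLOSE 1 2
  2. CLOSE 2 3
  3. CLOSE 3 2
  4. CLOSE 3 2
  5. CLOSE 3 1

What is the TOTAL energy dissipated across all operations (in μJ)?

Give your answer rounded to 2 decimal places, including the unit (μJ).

Answer: 26.90 μJ

Derivation:
Initial: C1(3μF, Q=18μC, V=6.00V), C2(4μF, Q=16μC, V=4.00V), C3(3μF, Q=0μC, V=0.00V)
Op 1: CLOSE 1-2: Q_total=34.00, C_total=7.00, V=4.86; Q1=14.57, Q2=19.43; dissipated=3.429
Op 2: CLOSE 2-3: Q_total=19.43, C_total=7.00, V=2.78; Q2=11.10, Q3=8.33; dissipated=20.222
Op 3: CLOSE 3-2: Q_total=19.43, C_total=7.00, V=2.78; Q3=8.33, Q2=11.10; dissipated=0.000
Op 4: CLOSE 3-2: Q_total=19.43, C_total=7.00, V=2.78; Q3=8.33, Q2=11.10; dissipated=0.000
Op 5: CLOSE 3-1: Q_total=22.90, C_total=6.00, V=3.82; Q3=11.45, Q1=11.45; dissipated=3.250
Total dissipated: 26.900 μJ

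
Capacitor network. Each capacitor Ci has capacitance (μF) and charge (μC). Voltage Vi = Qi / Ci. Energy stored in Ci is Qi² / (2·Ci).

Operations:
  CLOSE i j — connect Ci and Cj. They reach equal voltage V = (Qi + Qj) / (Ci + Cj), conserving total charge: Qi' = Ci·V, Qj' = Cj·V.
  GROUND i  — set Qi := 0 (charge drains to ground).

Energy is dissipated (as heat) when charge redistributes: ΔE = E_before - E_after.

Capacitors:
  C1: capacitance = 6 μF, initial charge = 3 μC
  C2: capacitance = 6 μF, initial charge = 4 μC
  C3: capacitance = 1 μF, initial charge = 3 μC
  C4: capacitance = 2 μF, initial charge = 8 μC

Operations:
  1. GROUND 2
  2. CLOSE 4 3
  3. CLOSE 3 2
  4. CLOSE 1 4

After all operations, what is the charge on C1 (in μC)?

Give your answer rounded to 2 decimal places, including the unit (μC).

Initial: C1(6μF, Q=3μC, V=0.50V), C2(6μF, Q=4μC, V=0.67V), C3(1μF, Q=3μC, V=3.00V), C4(2μF, Q=8μC, V=4.00V)
Op 1: GROUND 2: Q2=0; energy lost=1.333
Op 2: CLOSE 4-3: Q_total=11.00, C_total=3.00, V=3.67; Q4=7.33, Q3=3.67; dissipated=0.333
Op 3: CLOSE 3-2: Q_total=3.67, C_total=7.00, V=0.52; Q3=0.52, Q2=3.14; dissipated=5.762
Op 4: CLOSE 1-4: Q_total=10.33, C_total=8.00, V=1.29; Q1=7.75, Q4=2.58; dissipated=7.521
Final charges: Q1=7.75, Q2=3.14, Q3=0.52, Q4=2.58

Answer: 7.75 μC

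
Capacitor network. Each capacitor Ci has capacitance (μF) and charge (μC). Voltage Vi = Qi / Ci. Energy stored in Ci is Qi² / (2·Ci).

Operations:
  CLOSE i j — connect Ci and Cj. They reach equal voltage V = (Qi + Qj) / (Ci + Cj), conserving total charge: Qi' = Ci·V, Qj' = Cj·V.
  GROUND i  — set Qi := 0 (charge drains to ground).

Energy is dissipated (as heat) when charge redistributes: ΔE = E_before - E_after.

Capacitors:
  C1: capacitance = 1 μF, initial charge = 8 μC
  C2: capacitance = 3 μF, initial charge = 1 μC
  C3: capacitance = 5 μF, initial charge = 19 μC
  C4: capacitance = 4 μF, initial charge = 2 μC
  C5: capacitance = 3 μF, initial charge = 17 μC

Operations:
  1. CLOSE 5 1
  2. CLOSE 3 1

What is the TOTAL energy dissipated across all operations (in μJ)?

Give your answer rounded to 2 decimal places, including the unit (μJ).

Initial: C1(1μF, Q=8μC, V=8.00V), C2(3μF, Q=1μC, V=0.33V), C3(5μF, Q=19μC, V=3.80V), C4(4μF, Q=2μC, V=0.50V), C5(3μF, Q=17μC, V=5.67V)
Op 1: CLOSE 5-1: Q_total=25.00, C_total=4.00, V=6.25; Q5=18.75, Q1=6.25; dissipated=2.042
Op 2: CLOSE 3-1: Q_total=25.25, C_total=6.00, V=4.21; Q3=21.04, Q1=4.21; dissipated=2.501
Total dissipated: 4.543 μJ

Answer: 4.54 μJ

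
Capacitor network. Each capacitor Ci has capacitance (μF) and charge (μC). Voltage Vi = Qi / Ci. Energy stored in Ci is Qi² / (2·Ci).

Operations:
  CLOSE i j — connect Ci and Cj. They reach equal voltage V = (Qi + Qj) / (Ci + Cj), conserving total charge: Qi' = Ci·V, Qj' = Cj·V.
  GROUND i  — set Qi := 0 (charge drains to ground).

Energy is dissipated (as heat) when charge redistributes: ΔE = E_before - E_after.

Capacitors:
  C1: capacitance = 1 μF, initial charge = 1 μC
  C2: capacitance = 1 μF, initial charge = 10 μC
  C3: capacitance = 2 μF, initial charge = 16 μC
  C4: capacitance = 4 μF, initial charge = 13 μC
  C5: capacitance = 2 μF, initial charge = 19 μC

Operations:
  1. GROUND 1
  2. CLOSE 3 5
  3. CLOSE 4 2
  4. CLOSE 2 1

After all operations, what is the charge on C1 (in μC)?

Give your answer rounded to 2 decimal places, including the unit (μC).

Initial: C1(1μF, Q=1μC, V=1.00V), C2(1μF, Q=10μC, V=10.00V), C3(2μF, Q=16μC, V=8.00V), C4(4μF, Q=13μC, V=3.25V), C5(2μF, Q=19μC, V=9.50V)
Op 1: GROUND 1: Q1=0; energy lost=0.500
Op 2: CLOSE 3-5: Q_total=35.00, C_total=4.00, V=8.75; Q3=17.50, Q5=17.50; dissipated=1.125
Op 3: CLOSE 4-2: Q_total=23.00, C_total=5.00, V=4.60; Q4=18.40, Q2=4.60; dissipated=18.225
Op 4: CLOSE 2-1: Q_total=4.60, C_total=2.00, V=2.30; Q2=2.30, Q1=2.30; dissipated=5.290
Final charges: Q1=2.30, Q2=2.30, Q3=17.50, Q4=18.40, Q5=17.50

Answer: 2.30 μC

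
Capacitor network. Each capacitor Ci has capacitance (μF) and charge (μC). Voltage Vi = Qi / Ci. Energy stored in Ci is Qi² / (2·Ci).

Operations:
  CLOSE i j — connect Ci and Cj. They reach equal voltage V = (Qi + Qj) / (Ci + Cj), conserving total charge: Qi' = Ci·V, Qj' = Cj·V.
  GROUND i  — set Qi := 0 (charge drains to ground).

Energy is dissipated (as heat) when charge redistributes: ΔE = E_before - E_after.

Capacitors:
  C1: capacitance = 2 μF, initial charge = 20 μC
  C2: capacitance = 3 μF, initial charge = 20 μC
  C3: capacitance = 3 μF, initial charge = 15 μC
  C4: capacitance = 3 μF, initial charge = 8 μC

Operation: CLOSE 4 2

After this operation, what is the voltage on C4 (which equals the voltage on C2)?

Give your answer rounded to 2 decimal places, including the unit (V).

Answer: 4.67 V

Derivation:
Initial: C1(2μF, Q=20μC, V=10.00V), C2(3μF, Q=20μC, V=6.67V), C3(3μF, Q=15μC, V=5.00V), C4(3μF, Q=8μC, V=2.67V)
Op 1: CLOSE 4-2: Q_total=28.00, C_total=6.00, V=4.67; Q4=14.00, Q2=14.00; dissipated=12.000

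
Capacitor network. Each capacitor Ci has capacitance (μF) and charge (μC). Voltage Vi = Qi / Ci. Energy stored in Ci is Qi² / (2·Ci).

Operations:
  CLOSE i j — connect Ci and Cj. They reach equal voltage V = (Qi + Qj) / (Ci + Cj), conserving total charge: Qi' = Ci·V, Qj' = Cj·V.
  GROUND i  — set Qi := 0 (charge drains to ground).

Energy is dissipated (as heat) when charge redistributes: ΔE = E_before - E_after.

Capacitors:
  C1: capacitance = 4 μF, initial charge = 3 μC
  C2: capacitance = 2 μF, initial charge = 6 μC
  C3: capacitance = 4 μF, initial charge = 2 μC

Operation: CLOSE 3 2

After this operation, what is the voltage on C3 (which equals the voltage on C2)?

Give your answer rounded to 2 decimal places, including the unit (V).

Answer: 1.33 V

Derivation:
Initial: C1(4μF, Q=3μC, V=0.75V), C2(2μF, Q=6μC, V=3.00V), C3(4μF, Q=2μC, V=0.50V)
Op 1: CLOSE 3-2: Q_total=8.00, C_total=6.00, V=1.33; Q3=5.33, Q2=2.67; dissipated=4.167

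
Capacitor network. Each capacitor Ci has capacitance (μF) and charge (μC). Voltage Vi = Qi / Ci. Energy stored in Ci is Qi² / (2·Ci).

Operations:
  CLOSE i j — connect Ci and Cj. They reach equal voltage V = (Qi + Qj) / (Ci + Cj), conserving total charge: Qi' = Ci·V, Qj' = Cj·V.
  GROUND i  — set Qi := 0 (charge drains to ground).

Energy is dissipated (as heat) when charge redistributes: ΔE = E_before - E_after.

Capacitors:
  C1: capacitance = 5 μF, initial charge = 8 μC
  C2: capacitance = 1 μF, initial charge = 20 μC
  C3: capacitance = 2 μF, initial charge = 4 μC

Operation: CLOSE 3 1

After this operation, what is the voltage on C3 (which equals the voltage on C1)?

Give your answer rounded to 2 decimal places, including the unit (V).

Answer: 1.71 V

Derivation:
Initial: C1(5μF, Q=8μC, V=1.60V), C2(1μF, Q=20μC, V=20.00V), C3(2μF, Q=4μC, V=2.00V)
Op 1: CLOSE 3-1: Q_total=12.00, C_total=7.00, V=1.71; Q3=3.43, Q1=8.57; dissipated=0.114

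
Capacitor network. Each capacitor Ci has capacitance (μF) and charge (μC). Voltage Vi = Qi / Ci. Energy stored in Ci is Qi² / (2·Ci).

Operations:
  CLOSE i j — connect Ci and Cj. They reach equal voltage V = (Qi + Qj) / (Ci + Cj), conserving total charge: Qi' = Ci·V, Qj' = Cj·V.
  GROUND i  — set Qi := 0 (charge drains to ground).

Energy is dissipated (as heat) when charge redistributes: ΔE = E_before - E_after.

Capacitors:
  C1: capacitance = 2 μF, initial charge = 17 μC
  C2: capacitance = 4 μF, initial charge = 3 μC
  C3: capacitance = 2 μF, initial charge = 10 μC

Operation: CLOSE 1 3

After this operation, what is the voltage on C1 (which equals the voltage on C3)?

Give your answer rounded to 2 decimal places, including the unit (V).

Initial: C1(2μF, Q=17μC, V=8.50V), C2(4μF, Q=3μC, V=0.75V), C3(2μF, Q=10μC, V=5.00V)
Op 1: CLOSE 1-3: Q_total=27.00, C_total=4.00, V=6.75; Q1=13.50, Q3=13.50; dissipated=6.125

Answer: 6.75 V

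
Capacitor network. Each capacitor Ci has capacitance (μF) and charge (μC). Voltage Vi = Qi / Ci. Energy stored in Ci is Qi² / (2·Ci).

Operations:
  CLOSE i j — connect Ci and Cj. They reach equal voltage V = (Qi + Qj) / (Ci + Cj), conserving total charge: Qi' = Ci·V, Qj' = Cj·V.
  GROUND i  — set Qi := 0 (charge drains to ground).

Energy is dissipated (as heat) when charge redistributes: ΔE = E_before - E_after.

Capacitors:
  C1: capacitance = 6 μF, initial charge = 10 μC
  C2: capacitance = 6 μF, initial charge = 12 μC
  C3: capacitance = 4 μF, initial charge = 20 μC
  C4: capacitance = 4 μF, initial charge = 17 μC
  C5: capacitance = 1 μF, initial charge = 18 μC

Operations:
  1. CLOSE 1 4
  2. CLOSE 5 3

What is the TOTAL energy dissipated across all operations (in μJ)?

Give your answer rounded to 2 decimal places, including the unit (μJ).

Answer: 75.61 μJ

Derivation:
Initial: C1(6μF, Q=10μC, V=1.67V), C2(6μF, Q=12μC, V=2.00V), C3(4μF, Q=20μC, V=5.00V), C4(4μF, Q=17μC, V=4.25V), C5(1μF, Q=18μC, V=18.00V)
Op 1: CLOSE 1-4: Q_total=27.00, C_total=10.00, V=2.70; Q1=16.20, Q4=10.80; dissipated=8.008
Op 2: CLOSE 5-3: Q_total=38.00, C_total=5.00, V=7.60; Q5=7.60, Q3=30.40; dissipated=67.600
Total dissipated: 75.608 μJ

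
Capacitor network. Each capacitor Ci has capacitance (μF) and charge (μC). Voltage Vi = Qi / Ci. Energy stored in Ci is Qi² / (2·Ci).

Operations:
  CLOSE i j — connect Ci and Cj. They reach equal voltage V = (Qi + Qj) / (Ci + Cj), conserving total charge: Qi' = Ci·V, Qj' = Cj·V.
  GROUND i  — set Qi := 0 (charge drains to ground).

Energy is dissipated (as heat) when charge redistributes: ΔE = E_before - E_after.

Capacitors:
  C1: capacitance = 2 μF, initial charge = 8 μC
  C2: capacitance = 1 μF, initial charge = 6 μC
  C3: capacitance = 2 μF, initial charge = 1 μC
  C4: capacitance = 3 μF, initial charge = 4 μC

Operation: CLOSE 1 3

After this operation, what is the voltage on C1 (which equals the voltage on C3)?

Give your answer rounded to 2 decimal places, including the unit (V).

Answer: 2.25 V

Derivation:
Initial: C1(2μF, Q=8μC, V=4.00V), C2(1μF, Q=6μC, V=6.00V), C3(2μF, Q=1μC, V=0.50V), C4(3μF, Q=4μC, V=1.33V)
Op 1: CLOSE 1-3: Q_total=9.00, C_total=4.00, V=2.25; Q1=4.50, Q3=4.50; dissipated=6.125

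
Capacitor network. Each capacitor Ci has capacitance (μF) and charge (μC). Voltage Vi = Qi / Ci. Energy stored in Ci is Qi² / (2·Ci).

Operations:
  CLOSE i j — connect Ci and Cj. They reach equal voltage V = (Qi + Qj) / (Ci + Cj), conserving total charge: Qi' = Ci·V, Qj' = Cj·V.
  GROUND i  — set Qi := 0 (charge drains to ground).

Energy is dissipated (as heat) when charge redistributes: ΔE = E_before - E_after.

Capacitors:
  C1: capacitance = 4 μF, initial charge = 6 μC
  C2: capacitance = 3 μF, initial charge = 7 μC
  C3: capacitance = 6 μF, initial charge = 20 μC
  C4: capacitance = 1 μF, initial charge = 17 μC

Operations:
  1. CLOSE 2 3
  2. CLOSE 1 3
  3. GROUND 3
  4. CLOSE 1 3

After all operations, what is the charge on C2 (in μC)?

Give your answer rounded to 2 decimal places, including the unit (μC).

Initial: C1(4μF, Q=6μC, V=1.50V), C2(3μF, Q=7μC, V=2.33V), C3(6μF, Q=20μC, V=3.33V), C4(1μF, Q=17μC, V=17.00V)
Op 1: CLOSE 2-3: Q_total=27.00, C_total=9.00, V=3.00; Q2=9.00, Q3=18.00; dissipated=1.000
Op 2: CLOSE 1-3: Q_total=24.00, C_total=10.00, V=2.40; Q1=9.60, Q3=14.40; dissipated=2.700
Op 3: GROUND 3: Q3=0; energy lost=17.280
Op 4: CLOSE 1-3: Q_total=9.60, C_total=10.00, V=0.96; Q1=3.84, Q3=5.76; dissipated=6.912
Final charges: Q1=3.84, Q2=9.00, Q3=5.76, Q4=17.00

Answer: 9.00 μC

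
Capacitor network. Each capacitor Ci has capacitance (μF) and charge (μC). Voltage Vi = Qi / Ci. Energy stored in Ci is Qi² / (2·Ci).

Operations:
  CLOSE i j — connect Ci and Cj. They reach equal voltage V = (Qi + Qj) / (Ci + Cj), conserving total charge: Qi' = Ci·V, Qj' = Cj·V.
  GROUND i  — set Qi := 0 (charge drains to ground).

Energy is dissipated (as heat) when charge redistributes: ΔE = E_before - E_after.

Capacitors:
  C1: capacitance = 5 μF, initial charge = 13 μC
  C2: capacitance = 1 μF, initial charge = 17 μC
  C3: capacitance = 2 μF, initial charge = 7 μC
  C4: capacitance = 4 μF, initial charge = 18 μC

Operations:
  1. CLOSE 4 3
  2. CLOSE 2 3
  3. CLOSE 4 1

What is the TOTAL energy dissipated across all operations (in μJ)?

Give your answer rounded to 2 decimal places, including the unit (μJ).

Initial: C1(5μF, Q=13μC, V=2.60V), C2(1μF, Q=17μC, V=17.00V), C3(2μF, Q=7μC, V=3.50V), C4(4μF, Q=18μC, V=4.50V)
Op 1: CLOSE 4-3: Q_total=25.00, C_total=6.00, V=4.17; Q4=16.67, Q3=8.33; dissipated=0.667
Op 2: CLOSE 2-3: Q_total=25.33, C_total=3.00, V=8.44; Q2=8.44, Q3=16.89; dissipated=54.898
Op 3: CLOSE 4-1: Q_total=29.67, C_total=9.00, V=3.30; Q4=13.19, Q1=16.48; dissipated=2.727
Total dissipated: 58.292 μJ

Answer: 58.29 μJ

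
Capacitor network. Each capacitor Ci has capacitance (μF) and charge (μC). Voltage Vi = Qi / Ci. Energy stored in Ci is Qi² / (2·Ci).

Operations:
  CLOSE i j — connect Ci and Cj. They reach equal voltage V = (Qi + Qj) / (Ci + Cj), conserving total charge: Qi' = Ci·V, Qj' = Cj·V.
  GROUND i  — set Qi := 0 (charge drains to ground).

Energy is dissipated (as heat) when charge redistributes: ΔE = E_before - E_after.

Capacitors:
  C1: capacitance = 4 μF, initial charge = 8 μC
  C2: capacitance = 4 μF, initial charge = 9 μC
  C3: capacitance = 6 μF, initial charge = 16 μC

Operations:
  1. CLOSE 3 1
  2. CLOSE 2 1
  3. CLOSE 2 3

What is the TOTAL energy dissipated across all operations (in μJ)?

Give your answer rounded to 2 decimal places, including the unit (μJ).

Initial: C1(4μF, Q=8μC, V=2.00V), C2(4μF, Q=9μC, V=2.25V), C3(6μF, Q=16μC, V=2.67V)
Op 1: CLOSE 3-1: Q_total=24.00, C_total=10.00, V=2.40; Q3=14.40, Q1=9.60; dissipated=0.533
Op 2: CLOSE 2-1: Q_total=18.60, C_total=8.00, V=2.33; Q2=9.30, Q1=9.30; dissipated=0.022
Op 3: CLOSE 2-3: Q_total=23.70, C_total=10.00, V=2.37; Q2=9.48, Q3=14.22; dissipated=0.007
Total dissipated: 0.563 μJ

Answer: 0.56 μJ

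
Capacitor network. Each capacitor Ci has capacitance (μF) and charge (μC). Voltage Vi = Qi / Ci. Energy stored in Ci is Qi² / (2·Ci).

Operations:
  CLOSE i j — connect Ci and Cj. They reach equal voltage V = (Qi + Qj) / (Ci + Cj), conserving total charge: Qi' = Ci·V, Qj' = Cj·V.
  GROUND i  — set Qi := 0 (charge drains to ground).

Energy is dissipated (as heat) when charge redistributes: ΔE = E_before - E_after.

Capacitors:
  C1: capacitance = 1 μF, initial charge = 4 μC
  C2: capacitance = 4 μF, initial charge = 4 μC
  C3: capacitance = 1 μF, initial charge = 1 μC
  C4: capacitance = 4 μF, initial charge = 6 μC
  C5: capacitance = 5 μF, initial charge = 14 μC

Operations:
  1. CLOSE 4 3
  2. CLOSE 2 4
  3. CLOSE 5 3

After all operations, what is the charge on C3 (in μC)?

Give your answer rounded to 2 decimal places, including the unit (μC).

Answer: 2.57 μC

Derivation:
Initial: C1(1μF, Q=4μC, V=4.00V), C2(4μF, Q=4μC, V=1.00V), C3(1μF, Q=1μC, V=1.00V), C4(4μF, Q=6μC, V=1.50V), C5(5μF, Q=14μC, V=2.80V)
Op 1: CLOSE 4-3: Q_total=7.00, C_total=5.00, V=1.40; Q4=5.60, Q3=1.40; dissipated=0.100
Op 2: CLOSE 2-4: Q_total=9.60, C_total=8.00, V=1.20; Q2=4.80, Q4=4.80; dissipated=0.160
Op 3: CLOSE 5-3: Q_total=15.40, C_total=6.00, V=2.57; Q5=12.83, Q3=2.57; dissipated=0.817
Final charges: Q1=4.00, Q2=4.80, Q3=2.57, Q4=4.80, Q5=12.83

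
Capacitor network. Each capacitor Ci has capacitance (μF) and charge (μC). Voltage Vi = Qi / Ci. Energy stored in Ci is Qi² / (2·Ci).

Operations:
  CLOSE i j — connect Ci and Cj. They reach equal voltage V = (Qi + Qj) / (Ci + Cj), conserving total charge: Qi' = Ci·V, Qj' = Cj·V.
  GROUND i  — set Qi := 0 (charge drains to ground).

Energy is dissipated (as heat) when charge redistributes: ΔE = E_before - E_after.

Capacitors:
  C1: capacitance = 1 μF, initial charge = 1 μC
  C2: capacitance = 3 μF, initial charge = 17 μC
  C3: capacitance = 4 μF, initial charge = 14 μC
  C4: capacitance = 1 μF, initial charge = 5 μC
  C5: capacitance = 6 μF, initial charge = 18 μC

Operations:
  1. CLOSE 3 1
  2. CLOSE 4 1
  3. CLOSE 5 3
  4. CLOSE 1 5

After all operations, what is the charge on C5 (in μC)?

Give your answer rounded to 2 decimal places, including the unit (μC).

Initial: C1(1μF, Q=1μC, V=1.00V), C2(3μF, Q=17μC, V=5.67V), C3(4μF, Q=14μC, V=3.50V), C4(1μF, Q=5μC, V=5.00V), C5(6μF, Q=18μC, V=3.00V)
Op 1: CLOSE 3-1: Q_total=15.00, C_total=5.00, V=3.00; Q3=12.00, Q1=3.00; dissipated=2.500
Op 2: CLOSE 4-1: Q_total=8.00, C_total=2.00, V=4.00; Q4=4.00, Q1=4.00; dissipated=1.000
Op 3: CLOSE 5-3: Q_total=30.00, C_total=10.00, V=3.00; Q5=18.00, Q3=12.00; dissipated=0.000
Op 4: CLOSE 1-5: Q_total=22.00, C_total=7.00, V=3.14; Q1=3.14, Q5=18.86; dissipated=0.429
Final charges: Q1=3.14, Q2=17.00, Q3=12.00, Q4=4.00, Q5=18.86

Answer: 18.86 μC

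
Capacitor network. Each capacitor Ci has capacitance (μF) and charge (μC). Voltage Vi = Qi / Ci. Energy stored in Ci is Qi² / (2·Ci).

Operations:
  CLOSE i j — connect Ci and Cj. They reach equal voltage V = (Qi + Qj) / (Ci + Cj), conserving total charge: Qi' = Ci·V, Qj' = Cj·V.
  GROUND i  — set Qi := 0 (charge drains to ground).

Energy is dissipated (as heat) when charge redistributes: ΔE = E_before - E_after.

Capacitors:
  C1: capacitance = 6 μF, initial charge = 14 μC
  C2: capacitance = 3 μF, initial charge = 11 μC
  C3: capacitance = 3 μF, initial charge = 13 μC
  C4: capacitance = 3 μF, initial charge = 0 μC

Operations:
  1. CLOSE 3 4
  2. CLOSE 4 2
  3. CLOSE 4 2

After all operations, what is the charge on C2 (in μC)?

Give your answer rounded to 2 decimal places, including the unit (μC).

Initial: C1(6μF, Q=14μC, V=2.33V), C2(3μF, Q=11μC, V=3.67V), C3(3μF, Q=13μC, V=4.33V), C4(3μF, Q=0μC, V=0.00V)
Op 1: CLOSE 3-4: Q_total=13.00, C_total=6.00, V=2.17; Q3=6.50, Q4=6.50; dissipated=14.083
Op 2: CLOSE 4-2: Q_total=17.50, C_total=6.00, V=2.92; Q4=8.75, Q2=8.75; dissipated=1.688
Op 3: CLOSE 4-2: Q_total=17.50, C_total=6.00, V=2.92; Q4=8.75, Q2=8.75; dissipated=0.000
Final charges: Q1=14.00, Q2=8.75, Q3=6.50, Q4=8.75

Answer: 8.75 μC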